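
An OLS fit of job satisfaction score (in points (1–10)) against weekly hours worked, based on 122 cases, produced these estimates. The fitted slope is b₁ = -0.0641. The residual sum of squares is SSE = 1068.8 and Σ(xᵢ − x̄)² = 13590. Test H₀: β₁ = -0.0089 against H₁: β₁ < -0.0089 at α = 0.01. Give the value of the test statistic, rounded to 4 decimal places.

MSE = SSE/(n − 2) = 1068.8/120 = 8.90667.
SE(b₁) = √(MSE/Sₓₓ) = √(8.90667/13590) = 0.0256005.
t = (-0.0641 − (-0.0089)) / 0.0256005 = -2.1562.
df = n − 2 = 120.
One-sided p ≈ 0.0165, which is ≥ 0.01, so fail to reject H₀.
The data do not give significant evidence that the true slope on weekly hours worked is below -0.0089 points (1–10) per unit.

t = -2.1562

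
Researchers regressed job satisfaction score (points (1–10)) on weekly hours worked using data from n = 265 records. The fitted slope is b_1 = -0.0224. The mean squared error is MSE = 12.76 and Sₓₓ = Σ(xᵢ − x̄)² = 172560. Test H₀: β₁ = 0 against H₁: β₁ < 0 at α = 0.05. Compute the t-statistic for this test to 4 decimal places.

t = -2.6049

SE(b_1) = √(MSE/Sₓₓ) = √(12.76/172560) = 0.00859914.
t = -0.0224 / 0.00859914 = -2.6049.
df = n − 2 = 263.
One-sided p ≈ 0.0049, which is < 0.05, so reject H₀.
There is evidence that the true slope on weekly hours worked is negative.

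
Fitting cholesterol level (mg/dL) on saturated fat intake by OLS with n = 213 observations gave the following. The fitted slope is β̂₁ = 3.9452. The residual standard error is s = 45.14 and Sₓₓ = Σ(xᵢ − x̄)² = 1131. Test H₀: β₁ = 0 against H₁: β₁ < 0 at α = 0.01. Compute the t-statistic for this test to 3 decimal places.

SE(β̂₁) = s/√Sₓₓ = 45.14/√1131 = 1.34224.
t = 3.9452 / 1.34224 = 2.939.
df = n − 2 = 211.
One-sided p ≈ 0.9982, which is ≥ 0.01, so fail to reject H₀.
The data do not give significant evidence that the true slope on saturated fat intake is negative.

t = 2.939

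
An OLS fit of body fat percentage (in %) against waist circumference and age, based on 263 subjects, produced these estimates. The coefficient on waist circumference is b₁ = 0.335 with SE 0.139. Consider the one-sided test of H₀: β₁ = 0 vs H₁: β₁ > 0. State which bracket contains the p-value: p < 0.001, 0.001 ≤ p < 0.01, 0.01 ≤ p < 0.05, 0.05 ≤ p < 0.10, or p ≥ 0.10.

t = 0.335 / 0.139 = 2.410.
df = n − k − 1 = 263 − 2 − 1 = 260.
One-sided p = P(T_{260} > t) ≈ 0.0083.
So 0.001 ≤ p < 0.01.

0.001 ≤ p < 0.01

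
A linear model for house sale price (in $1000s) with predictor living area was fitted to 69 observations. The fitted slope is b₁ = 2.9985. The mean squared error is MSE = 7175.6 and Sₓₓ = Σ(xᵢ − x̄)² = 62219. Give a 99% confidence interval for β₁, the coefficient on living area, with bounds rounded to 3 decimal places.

(2.098, 3.899)

SE(b₁) = √(MSE/Sₓₓ) = √(7175.6/62219) = 0.3396.
df = n − 2 = 67.
t* = t_{0.005, 67} = 2.65122.
Margin = t* × SE = 2.65122 × 0.3396 = 0.90035.
CI: 2.9985 ± 0.90035 → (2.098, 3.899).
With 99% confidence, each one-unit increase in living area is associated with a change of between 2.098 and 3.899 $1000s in house sale price.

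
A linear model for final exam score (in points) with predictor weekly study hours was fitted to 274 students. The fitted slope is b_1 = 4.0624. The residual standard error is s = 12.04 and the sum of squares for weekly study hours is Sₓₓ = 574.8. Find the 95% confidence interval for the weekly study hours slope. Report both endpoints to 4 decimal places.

SE(b_1) = s/√Sₓₓ = 12.04/√574.8 = 0.50219.
df = n − 2 = 272.
t* = t_{0.025, 272} = 1.968724.
Margin = t* × SE = 1.968724 × 0.50219 = 0.988674.
CI: 4.0624 ± 0.988674 → (3.0737, 5.0511).
With 95% confidence, each one-unit increase in weekly study hours is associated with a change of between 3.0737 and 5.0511 points in final exam score.

(3.0737, 5.0511)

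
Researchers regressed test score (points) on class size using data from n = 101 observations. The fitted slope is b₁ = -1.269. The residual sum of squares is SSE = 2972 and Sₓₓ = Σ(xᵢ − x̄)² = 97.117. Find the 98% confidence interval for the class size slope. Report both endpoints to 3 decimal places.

(-2.584, 0.046)

MSE = SSE/(n − 2) = 2972/99 = 30.0202.
SE(b₁) = √(MSE/Sₓₓ) = √(30.0202/97.117) = 0.55598.
df = n − 2 = 99.
t* = t_{0.01, 99} = 2.364606.
Margin = t* × SE = 2.364606 × 0.55598 = 1.31467.
CI: -1.269 ± 1.31467 → (-2.584, 0.046).
With 98% confidence, each one-unit increase in class size is associated with a change of between -2.584 and 0.046 points in test score.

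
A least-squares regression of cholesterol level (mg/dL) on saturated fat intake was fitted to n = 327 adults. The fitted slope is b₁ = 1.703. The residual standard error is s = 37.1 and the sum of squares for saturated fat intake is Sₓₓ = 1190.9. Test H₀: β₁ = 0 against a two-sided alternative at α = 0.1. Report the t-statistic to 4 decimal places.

SE(b₁) = s/√Sₓₓ = 37.1/√1190.9 = 1.07507.
t = 1.703 / 1.07507 = 1.5841.
df = n − 2 = 325.
Two-sided p ≈ 0.1141, which is ≥ 0.1, so fail to reject H₀.
The data do not give significant evidence of an association between saturated fat intake and cholesterol level.

t = 1.5841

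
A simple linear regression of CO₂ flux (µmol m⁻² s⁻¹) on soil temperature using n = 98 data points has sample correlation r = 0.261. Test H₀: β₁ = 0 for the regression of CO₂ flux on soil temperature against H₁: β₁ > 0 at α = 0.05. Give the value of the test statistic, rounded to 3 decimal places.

t = r·√(n − 2)/√(1 − r²) = 0.261·√96/√0.931879 = 2.649.
df = n − 2 = 96.
One-sided p ≈ 0.0047, which is < 0.05, so reject H₀.
There is evidence of a linear association between soil temperature and CO₂ flux.

t = 2.649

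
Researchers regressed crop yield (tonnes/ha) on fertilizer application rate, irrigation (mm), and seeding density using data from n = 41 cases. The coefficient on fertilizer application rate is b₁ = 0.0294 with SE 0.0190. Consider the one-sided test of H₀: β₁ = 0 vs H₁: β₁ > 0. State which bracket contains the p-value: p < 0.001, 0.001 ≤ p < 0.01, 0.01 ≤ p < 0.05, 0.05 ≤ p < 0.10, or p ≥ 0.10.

t = 0.0294 / 0.0190 = 1.547.
df = n − k − 1 = 41 − 3 − 1 = 37.
One-sided p = P(T_{37} > t) ≈ 0.0651.
So 0.05 ≤ p < 0.10.

0.05 ≤ p < 0.10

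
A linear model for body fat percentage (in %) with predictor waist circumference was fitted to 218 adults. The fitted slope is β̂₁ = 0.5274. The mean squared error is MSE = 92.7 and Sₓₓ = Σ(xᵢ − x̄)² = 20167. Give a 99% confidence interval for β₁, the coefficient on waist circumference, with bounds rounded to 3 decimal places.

SE(β̂₁) = √(MSE/Sₓₓ) = √(92.7/20167) = 0.0677984.
df = n − 2 = 216.
t* = t_{0.005, 216} = 2.598782.
Margin = t* × SE = 2.598782 × 0.0677984 = 0.17619.
CI: 0.5274 ± 0.17619 → (0.351, 0.704).
With 99% confidence, each one-unit increase in waist circumference is associated with a change of between 0.351 and 0.704 % in body fat percentage.

(0.351, 0.704)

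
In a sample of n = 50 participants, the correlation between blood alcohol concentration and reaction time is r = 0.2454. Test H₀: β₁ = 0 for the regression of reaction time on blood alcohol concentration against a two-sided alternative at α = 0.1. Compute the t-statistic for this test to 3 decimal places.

t = r·√(n − 2)/√(1 − r²) = 0.2454·√48/√0.939779 = 1.754.
df = n − 2 = 48.
Two-sided p ≈ 0.0858, which is < 0.1, so reject H₀.
There is evidence of a linear association between blood alcohol concentration and reaction time.

t = 1.754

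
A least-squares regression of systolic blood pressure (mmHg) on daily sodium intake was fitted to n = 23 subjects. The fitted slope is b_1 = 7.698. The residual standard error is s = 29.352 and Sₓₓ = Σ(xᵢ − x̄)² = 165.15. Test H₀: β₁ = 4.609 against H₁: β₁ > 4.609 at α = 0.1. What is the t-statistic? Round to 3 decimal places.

SE(b_1) = s/√Sₓₓ = 29.352/√165.15 = 2.28401.
t = (7.698 − 4.609) / 2.28401 = 1.352.
df = n − 2 = 21.
One-sided p ≈ 0.0953, which is < 0.1, so reject H₀.
There is evidence that the true slope on daily sodium intake exceeds 4.609 mmHg per unit.

t = 1.352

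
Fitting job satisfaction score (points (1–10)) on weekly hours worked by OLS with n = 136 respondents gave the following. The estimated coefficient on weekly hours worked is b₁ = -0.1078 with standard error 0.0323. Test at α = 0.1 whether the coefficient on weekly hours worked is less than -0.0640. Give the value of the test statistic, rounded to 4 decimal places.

H₀: β₁ = -0.0640 vs H₁: β₁ < -0.0640.
t = (b₁ − β₁⁰)/SE = (-0.1078 − (-0.0640)) / 0.0323 = -1.3560.
df = n − 2 = 136 − 2 = 134.
One-sided p ≈ 0.0887, which is < 0.1, so reject H₀.
There is evidence that the true slope on weekly hours worked is below -0.0640 points (1–10) per unit.

t = -1.3560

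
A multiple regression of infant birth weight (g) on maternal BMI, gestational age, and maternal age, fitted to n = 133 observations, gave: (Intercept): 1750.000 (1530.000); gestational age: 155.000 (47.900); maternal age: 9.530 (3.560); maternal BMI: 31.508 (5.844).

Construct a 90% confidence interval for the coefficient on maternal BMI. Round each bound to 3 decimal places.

Read off: b = 31.508, SE = 5.844 for maternal BMI.
df = n − k − 1 = 133 − 3 − 1 = 129.
t* = t_{0.05, 129} = 1.656752.
Margin = t* × SE = 1.656752 × 5.844 = 9.68206.
CI: 31.508 ± 9.68206 → (21.826, 41.190).

(21.826, 41.190)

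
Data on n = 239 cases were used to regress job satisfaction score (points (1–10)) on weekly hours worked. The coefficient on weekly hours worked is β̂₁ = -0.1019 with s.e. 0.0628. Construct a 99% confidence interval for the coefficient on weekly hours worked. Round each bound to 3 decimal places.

(-0.265, 0.061)

df = n − 2 = 239 − 2 = 237.
t* = t_{0.005, 237} = 2.596732.
Margin = t* × SE = 2.596732 × 0.0628 = 0.16307.
CI: -0.1019 ± 0.16307 → (-0.265, 0.061).
With 99% confidence, each one-unit increase in weekly hours worked is associated with a change of between -0.265 and 0.061 points (1–10) in job satisfaction score.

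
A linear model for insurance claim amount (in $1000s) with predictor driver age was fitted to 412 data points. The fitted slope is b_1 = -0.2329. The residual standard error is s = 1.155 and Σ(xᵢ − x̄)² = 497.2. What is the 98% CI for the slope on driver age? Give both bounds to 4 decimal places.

(-0.3539, -0.1119)

SE(b_1) = s/√Sₓₓ = 1.155/√497.2 = 0.0517984.
df = n − 2 = 410.
t* = t_{0.01, 410} = 2.335477.
Margin = t* × SE = 2.335477 × 0.0517984 = 0.120974.
CI: -0.2329 ± 0.120974 → (-0.3539, -0.1119).
With 98% confidence, each one-unit increase in driver age is associated with a change of between -0.3539 and -0.1119 $1000s in insurance claim amount.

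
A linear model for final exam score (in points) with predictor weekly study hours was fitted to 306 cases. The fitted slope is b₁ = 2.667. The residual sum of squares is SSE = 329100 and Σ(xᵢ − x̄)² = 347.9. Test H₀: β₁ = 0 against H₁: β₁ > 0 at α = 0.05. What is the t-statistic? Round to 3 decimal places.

MSE = SSE/(n − 2) = 329100/304 = 1082.57.
SE(b₁) = √(MSE/Sₓₓ) = √(1082.57/347.9) = 1.76401.
t = 2.667 / 1.76401 = 1.512.
df = n − 2 = 304.
One-sided p ≈ 0.0658, which is ≥ 0.05, so fail to reject H₀.
The data do not give significant evidence that the true slope on weekly study hours is positive.

t = 1.512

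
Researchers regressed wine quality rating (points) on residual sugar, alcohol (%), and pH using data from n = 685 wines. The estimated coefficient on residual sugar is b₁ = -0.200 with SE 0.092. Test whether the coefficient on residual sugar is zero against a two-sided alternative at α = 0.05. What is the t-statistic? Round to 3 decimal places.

H₀: β₁ = 0 vs H₁: β₁ ≠ 0.
t = (b₁ − β₁⁰)/SE = -0.200 / 0.092 = -2.174.
df = n − k − 1 = 685 − 3 − 1 = 681.
Two-sided p ≈ 0.0301, which is < 0.05, so reject H₀.
There is evidence that residual sugar is associated with wine quality rating, holding the other predictors fixed.

t = -2.174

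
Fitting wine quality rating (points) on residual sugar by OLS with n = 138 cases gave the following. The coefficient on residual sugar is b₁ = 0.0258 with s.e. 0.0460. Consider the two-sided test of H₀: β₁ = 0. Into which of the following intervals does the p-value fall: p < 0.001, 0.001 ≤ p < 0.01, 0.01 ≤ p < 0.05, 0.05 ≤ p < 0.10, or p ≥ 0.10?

p ≥ 0.10

t = 0.0258 / 0.0460 = 0.561.
df = n − 2 = 138 − 2 = 136.
Two-sided p = 2·P(T_{136} > |t|) ≈ 0.5758.
So p ≥ 0.10.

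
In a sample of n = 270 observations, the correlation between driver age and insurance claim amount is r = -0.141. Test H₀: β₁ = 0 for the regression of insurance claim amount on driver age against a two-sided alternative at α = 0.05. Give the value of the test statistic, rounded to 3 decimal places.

t = r·√(n − 2)/√(1 − r²) = -0.141·√268/√0.980119 = -2.332.
df = n − 2 = 268.
Two-sided p ≈ 0.0205, which is < 0.05, so reject H₀.
There is evidence of a linear association between driver age and insurance claim amount.

t = -2.332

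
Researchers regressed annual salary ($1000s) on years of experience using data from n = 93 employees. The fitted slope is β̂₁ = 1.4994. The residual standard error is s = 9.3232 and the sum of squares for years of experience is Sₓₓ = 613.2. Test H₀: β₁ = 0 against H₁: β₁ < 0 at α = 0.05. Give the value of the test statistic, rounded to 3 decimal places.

SE(β̂₁) = s/√Sₓₓ = 9.3232/√613.2 = 0.376499.
t = 1.4994 / 0.376499 = 3.982.
df = n − 2 = 91.
One-sided p ≈ 0.9999, which is ≥ 0.05, so fail to reject H₀.
The data do not give significant evidence that the true slope on years of experience is negative.

t = 3.982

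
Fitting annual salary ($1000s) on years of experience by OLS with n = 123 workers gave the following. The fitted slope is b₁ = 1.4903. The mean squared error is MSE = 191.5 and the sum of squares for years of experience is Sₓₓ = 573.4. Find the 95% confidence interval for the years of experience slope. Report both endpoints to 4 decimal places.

(0.3462, 2.6344)

SE(b₁) = √(MSE/Sₓₓ) = √(191.5/573.4) = 0.577904.
df = n − 2 = 121.
t* = t_{0.025, 121} = 1.979764.
Margin = t* × SE = 1.979764 × 0.577904 = 1.144113.
CI: 1.4903 ± 1.144113 → (0.3462, 2.6344).
With 95% confidence, each one-unit increase in years of experience is associated with a change of between 0.3462 and 2.6344 $1000s in annual salary.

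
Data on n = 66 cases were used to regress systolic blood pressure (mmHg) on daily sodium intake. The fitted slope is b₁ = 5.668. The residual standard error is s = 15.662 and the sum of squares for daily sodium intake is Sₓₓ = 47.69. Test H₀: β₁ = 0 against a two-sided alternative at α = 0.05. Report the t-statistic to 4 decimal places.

t = 2.4992

SE(b₁) = s/√Sₓₓ = 15.662/√47.69 = 2.26795.
t = 5.668 / 2.26795 = 2.4992.
df = n − 2 = 64.
Two-sided p ≈ 0.0150, which is < 0.05, so reject H₀.
There is evidence that daily sodium intake is associated with systolic blood pressure.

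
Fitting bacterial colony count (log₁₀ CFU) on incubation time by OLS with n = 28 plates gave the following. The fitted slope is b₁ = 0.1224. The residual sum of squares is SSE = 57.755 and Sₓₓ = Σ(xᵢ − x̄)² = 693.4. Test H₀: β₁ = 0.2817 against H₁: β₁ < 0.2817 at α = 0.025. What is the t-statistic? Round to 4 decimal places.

MSE = SSE/(n − 2) = 57.755/26 = 2.22135.
SE(b₁) = √(MSE/Sₓₓ) = √(2.22135/693.4) = 0.0566.
t = (0.1224 − 0.2817) / 0.0566 = -2.8145.
df = n − 2 = 26.
One-sided p ≈ 0.0046, which is < 0.025, so reject H₀.
There is evidence that the true slope on incubation time is below 0.2817 log₁₀ CFU per unit.

t = -2.8145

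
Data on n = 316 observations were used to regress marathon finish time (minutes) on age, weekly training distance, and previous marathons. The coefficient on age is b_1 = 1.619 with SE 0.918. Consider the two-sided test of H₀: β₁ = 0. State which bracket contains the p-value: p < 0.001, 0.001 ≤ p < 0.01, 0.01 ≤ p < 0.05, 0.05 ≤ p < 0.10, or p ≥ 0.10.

0.05 ≤ p < 0.10

t = 1.619 / 0.918 = 1.764.
df = n − k − 1 = 316 − 3 − 1 = 312.
Two-sided p = 2·P(T_{312} > |t|) ≈ 0.0788.
So 0.05 ≤ p < 0.10.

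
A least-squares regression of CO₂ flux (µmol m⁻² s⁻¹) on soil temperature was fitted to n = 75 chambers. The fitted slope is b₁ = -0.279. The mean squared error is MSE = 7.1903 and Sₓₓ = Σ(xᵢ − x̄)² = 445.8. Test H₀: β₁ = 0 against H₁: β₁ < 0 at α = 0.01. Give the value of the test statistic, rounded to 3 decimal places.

SE(b₁) = √(MSE/Sₓₓ) = √(7.1903/445.8) = 0.127.
t = -0.279 / 0.127 = -2.197.
df = n − 2 = 73.
One-sided p ≈ 0.0156, which is ≥ 0.01, so fail to reject H₀.
The data do not give significant evidence that the true slope on soil temperature is negative.

t = -2.197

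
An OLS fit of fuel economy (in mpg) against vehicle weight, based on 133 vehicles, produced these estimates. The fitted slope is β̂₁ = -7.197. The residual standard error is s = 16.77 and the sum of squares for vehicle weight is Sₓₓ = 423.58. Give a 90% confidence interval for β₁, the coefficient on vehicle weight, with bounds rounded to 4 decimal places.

SE(β̂₁) = s/√Sₓₓ = 16.77/√423.58 = 0.814827.
df = n − 2 = 131.
t* = t_{0.05, 131} = 1.656569.
Margin = t* × SE = 1.656569 × 0.814827 = 1.349817.
CI: -7.197 ± 1.349817 → (-8.5468, -5.8472).
With 90% confidence, each one-unit increase in vehicle weight is associated with a change of between -8.5468 and -5.8472 mpg in fuel economy.

(-8.5468, -5.8472)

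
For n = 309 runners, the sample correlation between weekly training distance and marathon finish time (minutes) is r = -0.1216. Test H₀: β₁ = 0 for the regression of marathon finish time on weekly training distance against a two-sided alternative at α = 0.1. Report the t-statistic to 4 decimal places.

t = r·√(n − 2)/√(1 − r²) = -0.1216·√307/√0.985213 = -2.1465.
df = n − 2 = 307.
Two-sided p ≈ 0.0326, which is < 0.1, so reject H₀.
There is evidence of a linear association between weekly training distance and marathon finish time.

t = -2.1465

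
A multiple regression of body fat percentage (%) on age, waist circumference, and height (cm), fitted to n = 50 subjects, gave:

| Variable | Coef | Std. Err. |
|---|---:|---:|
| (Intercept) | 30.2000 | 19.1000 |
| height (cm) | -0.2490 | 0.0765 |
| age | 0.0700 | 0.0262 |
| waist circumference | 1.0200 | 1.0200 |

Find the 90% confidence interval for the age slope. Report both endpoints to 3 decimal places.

Read off: b = 0.0700, SE = 0.0262 for age.
df = n − k − 1 = 50 − 3 − 1 = 46.
t* = t_{0.05, 46} = 1.67866.
Margin = t* × SE = 1.67866 × 0.0262 = 0.04398.
CI: 0.0700 ± 0.04398 → (0.026, 0.114).

(0.026, 0.114)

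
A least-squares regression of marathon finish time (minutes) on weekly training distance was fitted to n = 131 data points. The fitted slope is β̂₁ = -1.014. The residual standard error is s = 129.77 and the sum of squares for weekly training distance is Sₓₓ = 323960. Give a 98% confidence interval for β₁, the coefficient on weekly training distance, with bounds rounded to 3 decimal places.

(-1.551, -0.477)

SE(β̂₁) = s/√Sₓₓ = 129.77/√323960 = 0.227997.
df = n − 2 = 129.
t* = t_{0.01, 129} = 2.355602.
Margin = t* × SE = 2.355602 × 0.227997 = 0.53707.
CI: -1.014 ± 0.53707 → (-1.551, -0.477).
With 98% confidence, each one-unit increase in weekly training distance is associated with a change of between -1.551 and -0.477 minutes in marathon finish time.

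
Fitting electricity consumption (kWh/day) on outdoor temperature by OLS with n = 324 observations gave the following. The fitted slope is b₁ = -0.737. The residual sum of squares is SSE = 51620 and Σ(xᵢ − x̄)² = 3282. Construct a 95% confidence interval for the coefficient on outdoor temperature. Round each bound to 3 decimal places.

(-1.172, -0.302)

MSE = SSE/(n − 2) = 51620/322 = 160.311.
SE(b₁) = √(MSE/Sₓₓ) = √(160.311/3282) = 0.22101.
df = n − 2 = 322.
t* = t_{0.025, 322} = 1.967359.
Margin = t* × SE = 1.967359 × 0.22101 = 0.43481.
CI: -0.737 ± 0.43481 → (-1.172, -0.302).
With 95% confidence, each one-unit increase in outdoor temperature is associated with a change of between -1.172 and -0.302 kWh/day in electricity consumption.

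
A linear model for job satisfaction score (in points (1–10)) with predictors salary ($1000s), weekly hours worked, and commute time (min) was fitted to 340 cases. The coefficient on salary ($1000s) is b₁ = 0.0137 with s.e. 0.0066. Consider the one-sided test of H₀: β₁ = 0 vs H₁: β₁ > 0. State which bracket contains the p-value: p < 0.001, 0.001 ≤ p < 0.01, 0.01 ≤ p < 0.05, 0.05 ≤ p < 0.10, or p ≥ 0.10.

0.01 ≤ p < 0.05

t = 0.0137 / 0.0066 = 2.076.
df = n − k − 1 = 340 − 3 − 1 = 336.
One-sided p = P(T_{336} > t) ≈ 0.0193.
So 0.01 ≤ p < 0.05.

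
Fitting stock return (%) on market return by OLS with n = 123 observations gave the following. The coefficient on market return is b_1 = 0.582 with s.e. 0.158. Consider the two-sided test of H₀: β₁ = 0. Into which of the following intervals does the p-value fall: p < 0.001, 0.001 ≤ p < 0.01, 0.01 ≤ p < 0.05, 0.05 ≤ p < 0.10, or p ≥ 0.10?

p < 0.001

t = 0.582 / 0.158 = 3.684.
df = n − 2 = 123 − 2 = 121.
Two-sided p = 2·P(T_{121} > |t|) ≈ 0.0003.
So p < 0.001.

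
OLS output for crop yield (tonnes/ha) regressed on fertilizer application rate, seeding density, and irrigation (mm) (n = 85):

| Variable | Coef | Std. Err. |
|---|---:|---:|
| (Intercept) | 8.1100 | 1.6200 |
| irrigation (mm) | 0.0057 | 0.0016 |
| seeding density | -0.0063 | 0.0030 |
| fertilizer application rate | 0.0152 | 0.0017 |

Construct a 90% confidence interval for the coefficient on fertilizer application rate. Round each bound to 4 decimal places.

(0.0124, 0.0180)

Read off: b = 0.0152, SE = 0.0017 for fertilizer application rate.
df = n − k − 1 = 85 − 3 − 1 = 81.
t* = t_{0.05, 81} = 1.663884.
Margin = t* × SE = 1.663884 × 0.0017 = 0.002829.
CI: 0.0152 ± 0.002829 → (0.0124, 0.0180).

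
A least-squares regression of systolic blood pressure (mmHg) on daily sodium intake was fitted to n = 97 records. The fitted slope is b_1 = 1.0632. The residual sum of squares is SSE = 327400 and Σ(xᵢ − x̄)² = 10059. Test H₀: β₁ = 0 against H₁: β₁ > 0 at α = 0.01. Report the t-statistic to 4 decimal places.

t = 1.8164

MSE = SSE/(n − 2) = 327400/95 = 3446.32.
SE(b_1) = √(MSE/Sₓₓ) = √(3446.32/10059) = 0.585329.
t = 1.0632 / 0.585329 = 1.8164.
df = n − 2 = 95.
One-sided p ≈ 0.0362, which is ≥ 0.01, so fail to reject H₀.
The data do not give significant evidence that the true slope on daily sodium intake is positive.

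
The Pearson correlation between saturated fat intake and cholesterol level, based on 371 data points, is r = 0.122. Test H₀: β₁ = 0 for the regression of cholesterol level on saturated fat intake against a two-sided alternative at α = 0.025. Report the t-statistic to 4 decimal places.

t = 2.3612

t = r·√(n − 2)/√(1 − r²) = 0.122·√369/√0.985116 = 2.3612.
df = n − 2 = 369.
Two-sided p ≈ 0.0187, which is < 0.025, so reject H₀.
There is evidence of a linear association between saturated fat intake and cholesterol level.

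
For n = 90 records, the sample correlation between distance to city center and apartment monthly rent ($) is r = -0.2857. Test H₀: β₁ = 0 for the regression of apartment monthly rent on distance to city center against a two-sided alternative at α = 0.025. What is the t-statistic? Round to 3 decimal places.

t = -2.797

t = r·√(n − 2)/√(1 − r²) = -0.2857·√88/√0.918376 = -2.797.
df = n − 2 = 88.
Two-sided p ≈ 0.0063, which is < 0.025, so reject H₀.
There is evidence of a linear association between distance to city center and apartment monthly rent.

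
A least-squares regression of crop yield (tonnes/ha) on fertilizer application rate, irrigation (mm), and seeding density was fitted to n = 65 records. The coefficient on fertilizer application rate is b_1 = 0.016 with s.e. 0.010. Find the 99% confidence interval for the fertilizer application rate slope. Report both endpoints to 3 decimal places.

(-0.011, 0.043)

df = n − k − 1 = 65 − 3 − 1 = 61.
t* = t_{0.005, 61} = 2.658857.
Margin = t* × SE = 2.658857 × 0.010 = 0.02659.
CI: 0.016 ± 0.02659 → (-0.011, 0.043).
With 99% confidence, each one-unit increase in fertilizer application rate is associated with a change of between -0.011 and 0.043 tonnes/ha in crop yield, holding the other predictors fixed.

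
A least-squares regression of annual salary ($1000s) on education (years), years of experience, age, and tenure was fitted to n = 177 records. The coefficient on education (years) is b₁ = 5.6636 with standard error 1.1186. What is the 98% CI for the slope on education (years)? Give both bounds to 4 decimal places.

df = n − k − 1 = 177 − 4 − 1 = 172.
t* = t_{0.01, 172} = 2.348223.
Margin = t* × SE = 2.348223 × 1.1186 = 2.626722.
CI: 5.6636 ± 2.626722 → (3.0369, 8.2903).
With 98% confidence, each one-unit increase in education (years) is associated with a change of between 3.0369 and 8.2903 $1000s in annual salary, holding the other predictors fixed.

(3.0369, 8.2903)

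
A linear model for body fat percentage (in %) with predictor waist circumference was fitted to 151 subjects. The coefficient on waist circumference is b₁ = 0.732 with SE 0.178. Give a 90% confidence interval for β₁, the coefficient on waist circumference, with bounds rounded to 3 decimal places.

(0.437, 1.027)

df = n − 2 = 151 − 2 = 149.
t* = t_{0.05, 149} = 1.655145.
Margin = t* × SE = 1.655145 × 0.178 = 0.29462.
CI: 0.732 ± 0.29462 → (0.437, 1.027).
With 90% confidence, each one-unit increase in waist circumference is associated with a change of between 0.437 and 1.027 % in body fat percentage.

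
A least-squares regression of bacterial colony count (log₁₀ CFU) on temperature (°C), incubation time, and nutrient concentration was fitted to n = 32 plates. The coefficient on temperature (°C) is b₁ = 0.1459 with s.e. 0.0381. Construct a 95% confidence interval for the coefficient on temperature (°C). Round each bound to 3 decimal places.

df = n − k − 1 = 32 − 3 − 1 = 28.
t* = t_{0.025, 28} = 2.048407.
Margin = t* × SE = 2.048407 × 0.0381 = 0.07804.
CI: 0.1459 ± 0.07804 → (0.068, 0.224).
With 95% confidence, each one-unit increase in temperature (°C) is associated with a change of between 0.068 and 0.224 log₁₀ CFU in bacterial colony count, holding the other predictors fixed.

(0.068, 0.224)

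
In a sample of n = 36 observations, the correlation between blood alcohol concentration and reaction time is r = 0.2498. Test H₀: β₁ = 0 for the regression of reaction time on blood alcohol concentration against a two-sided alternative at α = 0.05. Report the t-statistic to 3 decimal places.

t = r·√(n − 2)/√(1 − r²) = 0.2498·√34/√0.9376 = 1.504.
df = n − 2 = 34.
Two-sided p ≈ 0.1417, which is ≥ 0.05, so fail to reject H₀.
The data do not give significant evidence of a linear association between blood alcohol concentration and reaction time.

t = 1.504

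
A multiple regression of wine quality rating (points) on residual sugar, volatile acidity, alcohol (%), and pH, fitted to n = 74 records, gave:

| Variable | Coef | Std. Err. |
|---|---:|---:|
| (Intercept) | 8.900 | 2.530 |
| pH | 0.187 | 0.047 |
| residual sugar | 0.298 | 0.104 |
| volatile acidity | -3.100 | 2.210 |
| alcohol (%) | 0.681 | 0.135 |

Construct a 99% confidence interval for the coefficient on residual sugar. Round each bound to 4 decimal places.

(0.0225, 0.5735)

Read off: b = 0.298, SE = 0.104 for residual sugar.
df = n − k − 1 = 74 − 4 − 1 = 69.
t* = t_{0.005, 69} = 2.648977.
Margin = t* × SE = 2.648977 × 0.104 = 0.275494.
CI: 0.298 ± 0.275494 → (0.0225, 0.5735).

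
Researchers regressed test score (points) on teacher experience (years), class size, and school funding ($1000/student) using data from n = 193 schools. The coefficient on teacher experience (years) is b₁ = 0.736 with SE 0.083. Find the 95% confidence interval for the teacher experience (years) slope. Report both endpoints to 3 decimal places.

df = n − k − 1 = 193 − 3 − 1 = 189.
t* = t_{0.025, 189} = 1.972595.
Margin = t* × SE = 1.972595 × 0.083 = 0.16373.
CI: 0.736 ± 0.16373 → (0.572, 0.900).
With 95% confidence, each one-unit increase in teacher experience (years) is associated with a change of between 0.572 and 0.900 points in test score, holding the other predictors fixed.

(0.572, 0.900)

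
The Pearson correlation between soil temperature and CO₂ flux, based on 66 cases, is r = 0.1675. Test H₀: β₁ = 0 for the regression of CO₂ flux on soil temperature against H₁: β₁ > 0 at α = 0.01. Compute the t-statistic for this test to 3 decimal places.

t = r·√(n − 2)/√(1 − r²) = 0.1675·√64/√0.971944 = 1.359.
df = n − 2 = 64.
One-sided p ≈ 0.0894, which is ≥ 0.01, so fail to reject H₀.
The data do not give significant evidence of a linear association between soil temperature and CO₂ flux.

t = 1.359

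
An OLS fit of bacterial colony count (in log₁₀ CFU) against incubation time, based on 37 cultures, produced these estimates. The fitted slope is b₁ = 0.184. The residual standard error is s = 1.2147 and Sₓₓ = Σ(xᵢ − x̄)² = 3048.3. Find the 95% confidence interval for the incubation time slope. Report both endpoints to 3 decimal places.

(0.139, 0.229)

SE(b₁) = s/√Sₓₓ = 1.2147/√3048.3 = 0.0220009.
df = n − 2 = 35.
t* = t_{0.025, 35} = 2.030108.
Margin = t* × SE = 2.030108 × 0.0220009 = 0.04466.
CI: 0.184 ± 0.04466 → (0.139, 0.229).
With 95% confidence, each one-unit increase in incubation time is associated with a change of between 0.139 and 0.229 log₁₀ CFU in bacterial colony count.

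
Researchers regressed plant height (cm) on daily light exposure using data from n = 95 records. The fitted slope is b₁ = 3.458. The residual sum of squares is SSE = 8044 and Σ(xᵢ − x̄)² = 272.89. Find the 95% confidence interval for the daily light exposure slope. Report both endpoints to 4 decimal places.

(2.3400, 4.5760)

MSE = SSE/(n − 2) = 8044/93 = 86.4946.
SE(b₁) = √(MSE/Sₓₓ) = √(86.4946/272.89) = 0.56299.
df = n − 2 = 93.
t* = t_{0.025, 93} = 1.985802.
Margin = t* × SE = 1.985802 × 0.56299 = 1.117987.
CI: 3.458 ± 1.117987 → (2.3400, 4.5760).
With 95% confidence, each one-unit increase in daily light exposure is associated with a change of between 2.3400 and 4.5760 cm in plant height.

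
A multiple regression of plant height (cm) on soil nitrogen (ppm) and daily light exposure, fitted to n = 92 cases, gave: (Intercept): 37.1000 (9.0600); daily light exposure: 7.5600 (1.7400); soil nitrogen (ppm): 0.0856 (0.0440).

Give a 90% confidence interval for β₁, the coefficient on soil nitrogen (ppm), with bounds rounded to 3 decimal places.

(0.012, 0.159)

Read off: b = 0.0856, SE = 0.0440 for soil nitrogen (ppm).
df = n − k − 1 = 92 − 2 − 1 = 89.
t* = t_{0.05, 89} = 1.662155.
Margin = t* × SE = 1.662155 × 0.0440 = 0.07313.
CI: 0.0856 ± 0.07313 → (0.012, 0.159).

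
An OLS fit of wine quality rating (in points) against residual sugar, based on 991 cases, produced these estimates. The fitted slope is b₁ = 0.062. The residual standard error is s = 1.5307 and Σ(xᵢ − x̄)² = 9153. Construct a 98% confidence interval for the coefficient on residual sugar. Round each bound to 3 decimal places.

SE(b₁) = s/√Sₓₓ = 1.5307/√9153 = 0.0159996.
df = n − 2 = 989.
t* = t_{0.01, 989} = 2.330124.
Margin = t* × SE = 2.330124 × 0.0159996 = 0.03728.
CI: 0.062 ± 0.03728 → (0.025, 0.099).
With 98% confidence, each one-unit increase in residual sugar is associated with a change of between 0.025 and 0.099 points in wine quality rating.

(0.025, 0.099)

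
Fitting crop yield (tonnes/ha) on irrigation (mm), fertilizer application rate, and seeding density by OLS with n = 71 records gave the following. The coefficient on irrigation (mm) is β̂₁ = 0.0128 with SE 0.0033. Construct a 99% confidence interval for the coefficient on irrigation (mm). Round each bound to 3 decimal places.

(0.004, 0.022)

df = n − k − 1 = 71 − 3 − 1 = 67.
t* = t_{0.005, 67} = 2.65122.
Margin = t* × SE = 2.65122 × 0.0033 = 0.00875.
CI: 0.0128 ± 0.00875 → (0.004, 0.022).
With 99% confidence, each one-unit increase in irrigation (mm) is associated with a change of between 0.004 and 0.022 tonnes/ha in crop yield, holding the other predictors fixed.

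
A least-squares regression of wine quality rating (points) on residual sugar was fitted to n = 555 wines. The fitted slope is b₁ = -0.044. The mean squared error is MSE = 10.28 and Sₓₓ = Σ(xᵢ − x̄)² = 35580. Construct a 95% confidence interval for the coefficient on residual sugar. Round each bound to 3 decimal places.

SE(b₁) = √(MSE/Sₓₓ) = √(10.28/35580) = 0.0169978.
df = n − 2 = 553.
t* = t_{0.025, 553} = 1.964263.
Margin = t* × SE = 1.964263 × 0.0169978 = 0.03339.
CI: -0.044 ± 0.03339 → (-0.077, -0.011).
With 95% confidence, each one-unit increase in residual sugar is associated with a change of between -0.077 and -0.011 points in wine quality rating.

(-0.077, -0.011)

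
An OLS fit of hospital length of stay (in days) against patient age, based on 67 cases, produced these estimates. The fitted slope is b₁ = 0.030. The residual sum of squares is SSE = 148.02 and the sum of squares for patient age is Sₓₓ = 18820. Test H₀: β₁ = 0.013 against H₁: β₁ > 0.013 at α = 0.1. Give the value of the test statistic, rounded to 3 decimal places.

MSE = SSE/(n − 2) = 148.02/65 = 2.27723.
SE(b₁) = √(MSE/Sₓₓ) = √(2.27723/18820) = 0.011.
t = (0.030 − 0.013) / 0.011 = 1.545.
df = n − 2 = 65.
One-sided p ≈ 0.0635, which is < 0.1, so reject H₀.
There is evidence that the true slope on patient age exceeds 0.013 days per unit.

t = 1.545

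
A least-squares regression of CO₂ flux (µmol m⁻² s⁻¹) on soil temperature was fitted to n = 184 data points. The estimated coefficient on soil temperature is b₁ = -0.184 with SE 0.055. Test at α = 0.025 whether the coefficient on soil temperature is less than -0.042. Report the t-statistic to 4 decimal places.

H₀: β₁ = -0.042 vs H₁: β₁ < -0.042.
t = (b₁ − β₁⁰)/SE = (-0.184 − (-0.042)) / 0.055 = -2.5818.
df = n − 2 = 184 − 2 = 182.
One-sided p ≈ 0.0053, which is < 0.025, so reject H₀.
There is evidence that the true slope on soil temperature is below -0.042 µmol m⁻² s⁻¹ per unit.

t = -2.5818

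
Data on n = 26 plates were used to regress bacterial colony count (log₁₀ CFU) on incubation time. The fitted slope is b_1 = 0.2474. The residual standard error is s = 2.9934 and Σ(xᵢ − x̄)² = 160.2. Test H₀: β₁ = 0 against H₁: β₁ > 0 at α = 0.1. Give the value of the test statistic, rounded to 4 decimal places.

t = 1.0461

SE(b_1) = s/√Sₓₓ = 2.9934/√160.2 = 0.236501.
t = 0.2474 / 0.236501 = 1.0461.
df = n − 2 = 24.
One-sided p ≈ 0.1530, which is ≥ 0.1, so fail to reject H₀.
The data do not give significant evidence that the true slope on incubation time is positive.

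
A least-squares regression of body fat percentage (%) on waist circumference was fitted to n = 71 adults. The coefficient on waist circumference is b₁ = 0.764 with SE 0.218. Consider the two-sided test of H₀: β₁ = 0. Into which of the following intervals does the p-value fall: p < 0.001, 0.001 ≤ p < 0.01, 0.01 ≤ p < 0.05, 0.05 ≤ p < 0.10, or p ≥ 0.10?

p < 0.001

t = 0.764 / 0.218 = 3.505.
df = n − 2 = 71 − 2 = 69.
Two-sided p = 2·P(T_{69} > |t|) ≈ 0.0008.
So p < 0.001.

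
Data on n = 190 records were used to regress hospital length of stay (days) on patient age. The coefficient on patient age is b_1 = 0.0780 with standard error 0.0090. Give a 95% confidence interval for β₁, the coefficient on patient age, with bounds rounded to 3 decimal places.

(0.060, 0.096)

df = n − 2 = 190 − 2 = 188.
t* = t_{0.025, 188} = 1.972663.
Margin = t* × SE = 1.972663 × 0.0090 = 0.01775.
CI: 0.0780 ± 0.01775 → (0.060, 0.096).
With 95% confidence, each one-unit increase in patient age is associated with a change of between 0.060 and 0.096 days in hospital length of stay.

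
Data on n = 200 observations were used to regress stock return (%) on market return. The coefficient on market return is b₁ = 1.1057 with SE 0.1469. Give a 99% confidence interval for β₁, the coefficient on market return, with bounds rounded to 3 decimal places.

(0.724, 1.488)

df = n − 2 = 200 − 2 = 198.
t* = t_{0.005, 198} = 2.600887.
Margin = t* × SE = 2.600887 × 0.1469 = 0.38207.
CI: 1.1057 ± 0.38207 → (0.724, 1.488).
With 99% confidence, each one-unit increase in market return is associated with a change of between 0.724 and 1.488 % in stock return.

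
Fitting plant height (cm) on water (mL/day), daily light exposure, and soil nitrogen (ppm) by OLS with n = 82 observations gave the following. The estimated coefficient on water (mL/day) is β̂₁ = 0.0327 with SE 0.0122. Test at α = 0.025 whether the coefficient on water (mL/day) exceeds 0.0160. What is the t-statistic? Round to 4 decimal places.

H₀: β₁ = 0.0160 vs H₁: β₁ > 0.0160.
t = (β̂₁ − β₁⁰)/SE = (0.0327 − 0.0160) / 0.0122 = 1.3689.
df = n − k − 1 = 82 − 3 − 1 = 78.
One-sided p ≈ 0.0875, which is ≥ 0.025, so fail to reject H₀.
The data do not give significant evidence that the true slope on water (mL/day) exceeds 0.0160 cm per unit, holding the other predictors fixed.

t = 1.3689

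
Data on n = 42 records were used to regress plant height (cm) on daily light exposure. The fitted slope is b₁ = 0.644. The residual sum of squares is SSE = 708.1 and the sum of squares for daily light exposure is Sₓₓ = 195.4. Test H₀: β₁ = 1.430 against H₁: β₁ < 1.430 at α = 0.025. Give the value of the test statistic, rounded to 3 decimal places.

MSE = SSE/(n − 2) = 708.1/40 = 17.7025.
SE(b₁) = √(MSE/Sₓₓ) = √(17.7025/195.4) = 0.300992.
t = (0.644 − 1.430) / 0.300992 = -2.611.
df = n − 2 = 40.
One-sided p ≈ 0.0063, which is < 0.025, so reject H₀.
There is evidence that the true slope on daily light exposure is below 1.430 cm per unit.

t = -2.611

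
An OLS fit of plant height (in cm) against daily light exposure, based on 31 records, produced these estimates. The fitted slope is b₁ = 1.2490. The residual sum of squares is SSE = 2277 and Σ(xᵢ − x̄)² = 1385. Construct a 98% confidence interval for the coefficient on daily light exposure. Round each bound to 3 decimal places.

(0.663, 1.835)

MSE = SSE/(n − 2) = 2277/29 = 78.5172.
SE(b₁) = √(MSE/Sₓₓ) = √(78.5172/1385) = 0.238099.
df = n − 2 = 29.
t* = t_{0.01, 29} = 2.462021.
Margin = t* × SE = 2.462021 × 0.238099 = 0.58620.
CI: 1.2490 ± 0.58620 → (0.663, 1.835).
With 98% confidence, each one-unit increase in daily light exposure is associated with a change of between 0.663 and 1.835 cm in plant height.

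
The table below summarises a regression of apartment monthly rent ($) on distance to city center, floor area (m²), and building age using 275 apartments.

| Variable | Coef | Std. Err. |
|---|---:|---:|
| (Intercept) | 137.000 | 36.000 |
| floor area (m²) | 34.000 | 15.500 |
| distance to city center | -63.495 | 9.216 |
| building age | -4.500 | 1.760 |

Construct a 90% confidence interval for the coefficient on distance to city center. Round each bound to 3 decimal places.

Read off: b = -63.495, SE = 9.216 for distance to city center.
df = n − k − 1 = 275 − 3 − 1 = 271.
t* = t_{0.05, 271} = 1.650496.
Margin = t* × SE = 1.650496 × 9.216 = 15.21097.
CI: -63.495 ± 15.21097 → (-78.706, -48.284).

(-78.706, -48.284)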